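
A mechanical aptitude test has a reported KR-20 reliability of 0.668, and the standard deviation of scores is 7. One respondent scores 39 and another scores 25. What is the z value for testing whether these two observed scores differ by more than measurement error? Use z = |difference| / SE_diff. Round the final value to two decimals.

2.45

SEM = 7.0000 * √(1 − 0.6680) = 7.0000 * √0.3320 ≃ 7.0000 * 0.5762 ≃ 4.0334
SE_diff = √2 * SEM ≃ 5.7040
z = 14 / 5.7040 ≃ 2.4544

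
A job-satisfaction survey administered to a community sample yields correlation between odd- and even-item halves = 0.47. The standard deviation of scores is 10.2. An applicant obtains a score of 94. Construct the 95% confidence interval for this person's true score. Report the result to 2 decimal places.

Full-length reliability (Spearman-Brown) = 2(0.47)/(1+0.47) ≈ 0.639
SEM = 10.200 · √(1 − 0.639) = 10.200 · √0.361 ≈ 10.200 · 0.600 ≈ 6.125
1.96 · SEM ≈ 12.004
Interval: (81.996, 106.004)

[82.00, 106.00]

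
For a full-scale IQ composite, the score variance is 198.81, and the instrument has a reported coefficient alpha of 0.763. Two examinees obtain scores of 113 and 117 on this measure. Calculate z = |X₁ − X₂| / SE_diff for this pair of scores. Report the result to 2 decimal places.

SD = √198.81 = 14.100
The standard error of measurement is 14.100*√(1 − 0.763) ≈ 14.100*0.487 ≈ 6.864.
SE_diff = √2 * SEM ≈ 9.708
z = 4 / 9.708 ≈ 0.412

0.41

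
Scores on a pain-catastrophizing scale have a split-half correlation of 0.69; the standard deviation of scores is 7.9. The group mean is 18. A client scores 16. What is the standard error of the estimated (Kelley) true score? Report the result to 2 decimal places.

3.06

Spearman-Brown: r = 2(0.69) / (1 + 0.69) = 1.380 / 1.690 ≃ 0.817
SE_est = 7.900·√[r(1 − r)] ≃ 3.057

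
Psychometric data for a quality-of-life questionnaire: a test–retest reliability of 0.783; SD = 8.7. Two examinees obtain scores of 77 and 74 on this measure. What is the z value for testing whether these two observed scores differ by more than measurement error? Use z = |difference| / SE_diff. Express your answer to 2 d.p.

SEM = 8.7000×√(1 − 0.7830) ≃ 4.0527
SE_diff = SEM × √2 ≃ 4.0527 × 1.4142 ≃ 5.7314
z = |77 − 74| / 5.7314 = 3 / 5.7314 ≃ 0.5234

0.52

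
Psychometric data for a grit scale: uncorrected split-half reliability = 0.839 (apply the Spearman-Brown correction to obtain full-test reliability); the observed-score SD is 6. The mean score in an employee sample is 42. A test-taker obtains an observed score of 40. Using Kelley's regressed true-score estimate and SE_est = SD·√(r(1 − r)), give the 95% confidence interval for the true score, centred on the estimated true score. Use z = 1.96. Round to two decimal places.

[36.85, 43.50]

Spearman-Brown: r = 2(0.839) / (1 + 0.839) = 1.6780 / 1.8390 ≈ 0.9125
T̂ = 0.9125(40) + 0.0875(42) ≈ 40.1751
SE_est = SD × √(r(1 − r)) = 6.0000 × √0.0799 ≈ 6.0000 × 0.2826 ≈ 1.6958
95% CI: 40.1751 ± 3.3238 ≈ (36.8513, 43.4989)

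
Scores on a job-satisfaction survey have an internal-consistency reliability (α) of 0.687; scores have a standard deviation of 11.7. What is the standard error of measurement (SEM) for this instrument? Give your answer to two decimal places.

SEM = 11.7000×√(1 − 0.6870) ≃ 6.5457

6.55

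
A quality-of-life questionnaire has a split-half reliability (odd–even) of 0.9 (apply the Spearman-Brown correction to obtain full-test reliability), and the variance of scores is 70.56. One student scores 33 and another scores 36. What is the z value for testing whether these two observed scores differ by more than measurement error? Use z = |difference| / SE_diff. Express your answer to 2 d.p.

1.10

σ = 70.56^(1/2) = 8.400
r_full = 2·0.9 / (1 + 0.9) ≃ 0.947
SEM = 8.400·√(1 − 0.947) ≃ 1.927
SE_diff = √2 · SEM ≃ 2.725
z = |33 − 36| / 2.725 = 3 / 2.725 ≃ 1.101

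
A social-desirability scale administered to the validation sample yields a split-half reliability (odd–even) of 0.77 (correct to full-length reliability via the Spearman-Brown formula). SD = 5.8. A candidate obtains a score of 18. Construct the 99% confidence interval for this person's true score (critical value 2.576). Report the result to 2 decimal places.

[12.61, 23.39]

Spearman-Brown: r = 2(0.77) / (1 + 0.77) = 1.540 / 1.770 ≈ 0.870
SEM = 5.800*√(1 − 0.870) ≈ 2.091
Margin = 2.576 * 2.091 ≈ 5.386
99% CI: 18 ± 5.386 = [12.614, 23.386]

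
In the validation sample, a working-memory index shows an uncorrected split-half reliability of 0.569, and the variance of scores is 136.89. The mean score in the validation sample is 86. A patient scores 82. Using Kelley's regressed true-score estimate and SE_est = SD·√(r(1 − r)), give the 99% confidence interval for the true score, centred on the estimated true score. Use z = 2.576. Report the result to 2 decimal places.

SD = √136.89 ≈ 11.7000
r_full = 2·0.569 / (1 + 0.569) ≈ 0.7253
Estimated true score = 0.7253×82 + (1 − 0.7253)×86 ≈ 83.0988
SE_est = SD × √(r(1 − r)) = 11.7000 × √0.1992 ≈ 11.7000 × 0.4464 ≈ 5.2224
CI = 83.0988 ± 2.576 × 5.2224 → [69.6458, 96.5518]

[69.65, 96.55]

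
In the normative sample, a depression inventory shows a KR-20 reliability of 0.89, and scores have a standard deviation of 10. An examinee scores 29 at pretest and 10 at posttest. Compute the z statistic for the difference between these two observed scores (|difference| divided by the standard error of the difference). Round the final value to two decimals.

4.05

The standard error of measurement is 10.000*√(1 − 0.890) ≈ 10.000*0.332 ≈ 3.317.
SE_diff = SEM * √2 ≈ 3.317 * 1.414 ≈ 4.690
z = |29 − 10| / 4.690 = 19 / 4.690 ≈ 4.051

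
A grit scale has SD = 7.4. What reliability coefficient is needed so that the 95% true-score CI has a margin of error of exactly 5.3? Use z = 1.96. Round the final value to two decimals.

SEM needed = half-width / z = 5.3/1.96 ≈ 2.7041
r = 1 − (2.7041/7.4)² ≈ 1 − 0.1335 ≈ 0.8665

0.87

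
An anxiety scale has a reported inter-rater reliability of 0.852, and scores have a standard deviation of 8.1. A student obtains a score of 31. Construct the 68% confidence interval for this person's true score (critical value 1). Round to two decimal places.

[27.88, 34.12]

SEM = 8.1000×√(1 − 0.8520) ≈ 3.1161
Half-width = 1×3.1161 ≈ 3.1161
68% CI: 31 ± 3.1161 = [27.8839, 34.1161]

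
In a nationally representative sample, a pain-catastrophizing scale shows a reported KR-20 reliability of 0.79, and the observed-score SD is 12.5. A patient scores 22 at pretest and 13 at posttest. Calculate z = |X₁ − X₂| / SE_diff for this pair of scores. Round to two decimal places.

SEM = 12.500·√(1 − 0.790) ≈ 5.728
SE_diff = SEM · √2 ≈ 5.728 · 1.414 ≈ 8.101
z = |22 − 13| / 8.101 = 9 / 8.101 ≈ 1.111

1.11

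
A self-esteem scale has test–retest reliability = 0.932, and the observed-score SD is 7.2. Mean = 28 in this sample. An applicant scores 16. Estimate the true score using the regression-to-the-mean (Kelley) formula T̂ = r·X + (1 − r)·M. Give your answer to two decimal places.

T̂ = 0.932(16) + 0.068(28) ≈ 16.816

16.82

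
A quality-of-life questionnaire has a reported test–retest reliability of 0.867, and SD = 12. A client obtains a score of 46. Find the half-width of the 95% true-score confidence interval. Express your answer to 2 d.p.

8.58

SEM = 12.00000 · √(1 − 0.86700) = 12.00000 · √0.13300 ≃ 12.00000 · 0.36469 ≃ 4.37630
1.96 · SEM ≃ 8.57755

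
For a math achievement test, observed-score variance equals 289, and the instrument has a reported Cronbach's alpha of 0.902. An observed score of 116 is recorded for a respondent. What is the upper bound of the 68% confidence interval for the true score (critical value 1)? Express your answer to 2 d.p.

SD = √289 ≃ 17.000
The standard error of measurement is 17.000·√(1 − 0.902) ≃ 17.000·0.313 ≃ 5.322.
Margin = 1 · 5.322 ≃ 5.322
Upper limit = 116 + 5.322 ≃ 121.322

121.32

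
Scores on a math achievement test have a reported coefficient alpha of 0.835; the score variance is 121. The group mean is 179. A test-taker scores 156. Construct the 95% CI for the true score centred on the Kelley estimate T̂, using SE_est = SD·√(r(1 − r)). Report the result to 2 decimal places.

SD = √121 = 11.0000
T̂ = 0.8350(156) + 0.1650(179) ≈ 159.7950
SE_est = SD * √(r(1 − r)) = 11.0000 * √0.1378 ≈ 11.0000 * 0.3712 ≈ 4.0830
95% CI: 159.7950 ± 8.0027 ≈ (151.7923, 167.7977)

[151.79, 167.80]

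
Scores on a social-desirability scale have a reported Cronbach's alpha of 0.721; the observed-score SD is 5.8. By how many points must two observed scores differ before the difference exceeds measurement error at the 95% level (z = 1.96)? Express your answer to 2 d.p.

The standard error of measurement is 5.800·√(1 − 0.721) ≈ 5.800·0.528 ≈ 3.064.
SE_diff = SEM · √2 ≈ 3.064 · 1.414 ≈ 4.333
Minimum reliable difference = 1.96 · SE_diff ≈ 1.96 · 4.333 ≈ 8.492

8.49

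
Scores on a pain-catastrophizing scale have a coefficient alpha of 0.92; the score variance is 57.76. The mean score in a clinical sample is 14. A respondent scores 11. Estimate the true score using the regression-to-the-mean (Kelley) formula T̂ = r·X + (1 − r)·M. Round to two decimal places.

T̂ = r·X + (1 − r)·M = 0.920·11 + 0.080·14 = 10.120 + 1.120 ≈ 11.240

11.24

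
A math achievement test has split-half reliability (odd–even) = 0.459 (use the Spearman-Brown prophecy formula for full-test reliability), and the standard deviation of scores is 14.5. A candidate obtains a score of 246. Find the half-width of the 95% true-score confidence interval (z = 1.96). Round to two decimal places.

17.31

Full-length reliability (Spearman-Brown) = 2(0.459)/(1+0.459) ≈ 0.629
The standard error of measurement is 14.500×√(1 − 0.629) ≈ 14.500×0.609 ≈ 8.830.
Margin = 1.96 × 8.830 ≈ 17.306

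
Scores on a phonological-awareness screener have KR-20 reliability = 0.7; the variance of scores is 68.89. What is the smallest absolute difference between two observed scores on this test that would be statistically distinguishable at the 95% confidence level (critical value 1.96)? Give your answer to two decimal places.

12.60

SD = √68.89 ≈ 8.3000
SEM = 8.3000·√(1 − 0.7000) ≈ 4.5461
SE_diff = √2 · SEM ≈ 6.4292
Minimum reliable difference = 1.96 · SE_diff ≈ 1.96 · 6.4292 ≈ 12.6011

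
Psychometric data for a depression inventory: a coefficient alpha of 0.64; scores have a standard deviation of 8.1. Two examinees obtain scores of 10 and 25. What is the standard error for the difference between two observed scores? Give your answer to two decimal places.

SEM = 8.100 · √(1 − 0.640) = 8.100 · √0.360 ≃ 8.100 · 0.600 ≃ 4.860
SE_diff = SEM · √2 ≃ 4.860 · 1.414 ≃ 6.873

6.87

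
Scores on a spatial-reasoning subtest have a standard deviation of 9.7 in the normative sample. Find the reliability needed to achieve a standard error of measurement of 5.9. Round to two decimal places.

Required reliability = 1 − (SEM/SD)² = 1 − 0.3700 ≃ 0.6300

0.63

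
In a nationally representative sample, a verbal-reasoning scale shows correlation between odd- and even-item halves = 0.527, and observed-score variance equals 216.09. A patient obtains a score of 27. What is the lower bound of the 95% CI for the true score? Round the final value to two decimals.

10.96

SD = √216.09 = 14.70000
r_full = 2·0.527 / (1 + 0.527) ≃ 0.69024
SEM = 14.70000*√(1 − 0.69024) ≃ 8.18141
Half-width = 1.96*8.18141 ≃ 16.03557
Lower bound: 27 − 16.03557 = 10.96443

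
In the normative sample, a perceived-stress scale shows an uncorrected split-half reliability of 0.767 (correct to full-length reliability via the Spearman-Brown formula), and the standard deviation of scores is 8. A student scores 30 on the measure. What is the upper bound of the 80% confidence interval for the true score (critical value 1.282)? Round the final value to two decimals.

33.72

Full-length reliability (Spearman-Brown) = 2(0.767)/(1+0.767) ≈ 0.8681
SEM = 8.0000 × √(1 − 0.8681) = 8.0000 × √0.1319 ≈ 8.0000 × 0.3631 ≈ 2.9050
Half-width = 1.282×2.9050 ≈ 3.7242
Upper bound: 30 + 3.7242 = 33.7242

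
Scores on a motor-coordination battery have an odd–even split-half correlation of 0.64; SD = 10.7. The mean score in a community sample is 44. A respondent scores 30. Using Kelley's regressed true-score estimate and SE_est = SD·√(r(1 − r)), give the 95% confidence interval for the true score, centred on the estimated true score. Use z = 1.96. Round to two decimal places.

Spearman-Brown: r = 2(0.64) / (1 + 0.64) = 1.2800 / 1.6400 ≈ 0.7805
T̂ = r·X + (1 − r)·M = 0.7805·30 + 0.2195·44 ≈ 23.4146 + 9.6585 ≈ 33.0732
SE_est = 10.7000·√(0.7805·0.2195) ≈ 4.4289
95% CI: 33.0732 ± 8.6806 ≈ (24.3925, 41.7538)

[24.39, 41.75]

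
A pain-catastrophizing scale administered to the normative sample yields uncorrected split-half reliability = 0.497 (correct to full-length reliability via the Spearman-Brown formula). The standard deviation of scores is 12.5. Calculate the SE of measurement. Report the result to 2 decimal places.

Full-length reliability (Spearman-Brown) = 2(0.497)/(1+0.497) ≈ 0.664
SEM = 12.500 × √(1 − 0.664) = 12.500 × √0.336 ≈ 12.500 × 0.580 ≈ 7.246

7.25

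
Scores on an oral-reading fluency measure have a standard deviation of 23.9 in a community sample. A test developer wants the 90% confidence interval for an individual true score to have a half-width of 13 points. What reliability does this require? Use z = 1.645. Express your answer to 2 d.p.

0.89

Required SEM = 13 / 1.645 ≈ 7.903
r = 1 − (7.903/23.9)² ≈ 1 − 0.109 ≈ 0.891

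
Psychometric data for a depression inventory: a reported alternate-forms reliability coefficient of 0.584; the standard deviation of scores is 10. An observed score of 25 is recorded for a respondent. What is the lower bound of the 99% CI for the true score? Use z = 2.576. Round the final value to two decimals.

8.39

SEM = 10.000×√(1 − 0.584) ≈ 6.450
Half-width = 2.576×6.450 ≈ 16.615
Lower bound: 25 − 16.615 = 8.385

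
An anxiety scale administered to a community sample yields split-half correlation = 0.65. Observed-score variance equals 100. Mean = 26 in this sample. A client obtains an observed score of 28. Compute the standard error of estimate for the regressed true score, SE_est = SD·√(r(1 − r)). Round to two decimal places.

4.09

SD = √100 = 10.0000
Spearman-Brown: r = 2(0.65) / (1 + 0.65) = 1.3000 / 1.6500 ≈ 0.7879
SE_est = SD × √(r(1 − r)) = 10.0000 × √0.1671 ≈ 10.0000 × 0.4088 ≈ 4.0881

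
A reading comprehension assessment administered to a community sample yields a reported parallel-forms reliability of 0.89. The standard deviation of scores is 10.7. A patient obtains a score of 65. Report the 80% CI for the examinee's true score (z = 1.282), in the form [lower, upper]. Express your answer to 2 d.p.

SEM = 10.70000·√(1 − 0.89000) ≈ 3.54879
1.282 · SEM ≈ 4.54955
Interval: (60.45045, 69.54955)

[60.45, 69.55]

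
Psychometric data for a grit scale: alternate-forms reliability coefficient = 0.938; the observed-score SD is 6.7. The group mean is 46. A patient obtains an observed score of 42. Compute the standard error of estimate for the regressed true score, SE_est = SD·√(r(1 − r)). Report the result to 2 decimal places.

1.62

SE_est = SD × √(r(1 − r)) = 6.7000 × √0.0582 ≈ 6.7000 × 0.2412 ≈ 1.6157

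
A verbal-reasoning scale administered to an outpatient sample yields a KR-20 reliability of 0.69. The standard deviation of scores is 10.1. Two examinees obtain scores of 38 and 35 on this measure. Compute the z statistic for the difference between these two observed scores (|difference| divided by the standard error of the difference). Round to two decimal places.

0.38

SEM = 10.100·√(1 − 0.690) ≃ 5.623
SE_diff = SEM · √2 ≃ 5.623 · 1.414 ≃ 7.953
z = 3 / 7.953 ≃ 0.377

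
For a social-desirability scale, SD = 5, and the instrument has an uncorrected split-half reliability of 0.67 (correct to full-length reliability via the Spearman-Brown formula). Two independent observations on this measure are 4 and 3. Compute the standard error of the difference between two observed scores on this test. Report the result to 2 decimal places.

Spearman-Brown: r = 2(0.67) / (1 + 0.67) = 1.34000 / 1.67000 ≈ 0.80240
SEM = 5.00000 × √(1 − 0.80240) = 5.00000 × √0.19760 ≈ 5.00000 × 0.44453 ≈ 2.22264
SE_diff = √2 × SEM ≈ 3.14328

3.14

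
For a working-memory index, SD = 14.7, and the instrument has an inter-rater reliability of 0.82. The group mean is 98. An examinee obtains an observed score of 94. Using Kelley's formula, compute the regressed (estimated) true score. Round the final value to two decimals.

Estimated true score = 0.8200*94 + (1 − 0.8200)*98 ≈ 94.7200

94.72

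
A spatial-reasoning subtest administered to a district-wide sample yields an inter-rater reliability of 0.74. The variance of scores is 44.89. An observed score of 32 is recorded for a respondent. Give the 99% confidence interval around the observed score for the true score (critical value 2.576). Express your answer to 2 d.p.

[23.20, 40.80]

SD = √44.89 ≈ 6.700
SEM = 6.700 · √(1 − 0.740) = 6.700 · √0.260 ≈ 6.700 · 0.510 ≈ 3.416
Margin = 2.576 · 3.416 ≈ 8.800
CI = 32 ± 8.800 → [23.200, 40.800]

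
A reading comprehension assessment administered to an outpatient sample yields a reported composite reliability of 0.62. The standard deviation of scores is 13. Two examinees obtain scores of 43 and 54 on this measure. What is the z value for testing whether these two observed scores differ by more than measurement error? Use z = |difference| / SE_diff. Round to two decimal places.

0.97

SEM = 13.0000 · √(1 − 0.6200) = 13.0000 · √0.3800 ≈ 13.0000 · 0.6164 ≈ 8.0137
SE_diff = √2 · SEM ≈ 11.3331
z = |43 − 54| / 11.3331 = 11 / 11.3331 ≈ 0.9706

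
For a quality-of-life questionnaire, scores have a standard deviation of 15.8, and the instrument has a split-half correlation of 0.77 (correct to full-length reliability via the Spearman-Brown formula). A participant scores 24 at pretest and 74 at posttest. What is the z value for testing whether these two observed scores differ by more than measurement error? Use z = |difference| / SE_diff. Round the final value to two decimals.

Spearman-Brown: r = 2(0.77) / (1 + 0.77) = 1.54000 / 1.77000 ≈ 0.87006
SEM = 15.80000×√(1 − 0.87006) ≈ 5.69553
Standard error of the difference = 5.69553·√2 ≈ 8.05470
z = 50 / 8.05470 ≈ 6.20756

6.21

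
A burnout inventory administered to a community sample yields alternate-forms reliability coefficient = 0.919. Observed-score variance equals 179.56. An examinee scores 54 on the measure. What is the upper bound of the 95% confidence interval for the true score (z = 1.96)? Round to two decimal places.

61.47

σ = 179.56^(1/2) = 13.4000
SEM = 13.4000*√(1 − 0.9190) ≃ 3.8137
1.96 * SEM ≃ 7.4749
Upper bound: 54 + 7.4749 = 61.4749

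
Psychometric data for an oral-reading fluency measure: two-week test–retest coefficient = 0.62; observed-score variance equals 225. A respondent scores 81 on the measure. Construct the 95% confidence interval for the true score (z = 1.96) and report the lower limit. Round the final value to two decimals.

62.88

SD = √225 = 15.00000
The standard error of measurement is 15.00000*√(1 − 0.62000) ≈ 15.00000*0.61644 ≈ 9.24662.
Margin = 1.96 * 9.24662 ≈ 18.12338
Lower limit = 81 − 18.12338 ≈ 62.87662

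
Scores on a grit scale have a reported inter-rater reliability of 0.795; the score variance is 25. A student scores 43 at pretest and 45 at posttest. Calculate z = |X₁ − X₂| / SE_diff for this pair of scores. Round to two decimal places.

SD = √25 ≃ 5.00000
The standard error of measurement is 5.00000×√(1 − 0.79500) ≃ 5.00000×0.45277 ≃ 2.26385.
Standard error of the difference = 2.26385·√2 ≃ 3.20156
z = 2 / 3.20156 ≃ 0.62470

0.62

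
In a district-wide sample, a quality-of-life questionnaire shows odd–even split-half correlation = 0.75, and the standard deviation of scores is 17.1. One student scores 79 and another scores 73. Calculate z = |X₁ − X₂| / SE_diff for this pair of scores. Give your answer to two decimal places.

Full-length reliability (Spearman-Brown) = 2(0.75)/(1+0.75) ≃ 0.857
SEM = 17.100·√(1 − 0.857) ≃ 6.463
Standard error of the difference = 6.463·√2 ≃ 9.140
z = |79 − 73| / 9.140 = 6 / 9.140 ≃ 0.656

0.66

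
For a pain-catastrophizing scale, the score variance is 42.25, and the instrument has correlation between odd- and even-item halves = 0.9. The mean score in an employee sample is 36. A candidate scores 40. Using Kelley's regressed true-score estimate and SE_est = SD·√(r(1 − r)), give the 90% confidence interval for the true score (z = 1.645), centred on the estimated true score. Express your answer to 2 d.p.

[37.40, 42.18]

SD = √42.25 = 6.50000
Full-length reliability (Spearman-Brown) = 2(0.9)/(1+0.9) ≈ 0.94737
T̂ = r·X + (1 − r)·M = 0.94737×40 + 0.05263×36 ≈ 37.89474 + 1.89474 ≈ 39.78947
SE_est = 6.50000·√[r(1 − r)] ≈ 1.45143
CI = 39.78947 ± 1.645 × 1.45143 → [37.40187, 42.17708]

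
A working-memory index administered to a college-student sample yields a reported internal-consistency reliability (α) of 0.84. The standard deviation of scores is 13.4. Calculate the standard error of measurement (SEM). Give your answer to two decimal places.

5.36

SEM = 13.400 × √(1 − 0.840) = 13.400 × √0.160 ≃ 13.400 × 0.400 ≃ 5.360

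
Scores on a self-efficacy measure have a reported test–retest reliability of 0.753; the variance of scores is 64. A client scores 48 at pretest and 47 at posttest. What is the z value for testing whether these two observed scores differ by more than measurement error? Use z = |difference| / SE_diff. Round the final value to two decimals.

0.18

SD = √64 ≈ 8.00000
SEM = 8.00000 × √(1 − 0.75300) = 8.00000 × √0.24700 ≈ 8.00000 × 0.49699 ≈ 3.97593
Standard error of the difference = 3.97593·√2 ≈ 5.62281
z = |48 − 47| / 5.62281 = 1 / 5.62281 ≈ 0.17785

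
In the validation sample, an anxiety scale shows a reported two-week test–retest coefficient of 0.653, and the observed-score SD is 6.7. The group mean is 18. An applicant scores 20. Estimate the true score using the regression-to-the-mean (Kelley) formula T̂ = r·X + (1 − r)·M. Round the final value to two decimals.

19.31

T̂ = r·X + (1 − r)·M = 0.65300×20 + 0.34700×18 = 13.06000 + 6.24600 ≃ 19.30600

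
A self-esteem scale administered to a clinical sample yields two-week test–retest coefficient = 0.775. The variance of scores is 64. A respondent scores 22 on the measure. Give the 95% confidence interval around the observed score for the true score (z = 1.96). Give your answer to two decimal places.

[14.56, 29.44]

SD = √64 ≈ 8.0000
SEM = 8.0000 × √(1 − 0.7750) = 8.0000 × √0.2250 ≈ 8.0000 × 0.4743 ≈ 3.7947
1.96 × SEM ≈ 7.4377
95% CI: 22 ± 7.4377 = [14.5623, 29.4377]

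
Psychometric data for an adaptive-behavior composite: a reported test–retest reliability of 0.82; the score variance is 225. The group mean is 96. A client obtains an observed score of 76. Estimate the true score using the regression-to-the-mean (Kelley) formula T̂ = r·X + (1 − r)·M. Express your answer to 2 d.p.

79.60

T̂ = 0.8200(76) + 0.1800(96) ≃ 79.6000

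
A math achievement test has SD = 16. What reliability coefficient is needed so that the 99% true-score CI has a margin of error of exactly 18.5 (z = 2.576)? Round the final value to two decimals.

0.80

Required SEM = 18.5 / 2.576 ≃ 7.1817
r = 1 − (7.1817/16)² ≃ 1 − 0.2015 ≃ 0.7985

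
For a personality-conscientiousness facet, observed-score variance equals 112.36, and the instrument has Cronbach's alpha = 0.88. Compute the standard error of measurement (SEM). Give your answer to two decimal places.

3.67

SD = √112.36 = 10.60000
SEM = 10.60000·√(1 − 0.88000) ≈ 3.67195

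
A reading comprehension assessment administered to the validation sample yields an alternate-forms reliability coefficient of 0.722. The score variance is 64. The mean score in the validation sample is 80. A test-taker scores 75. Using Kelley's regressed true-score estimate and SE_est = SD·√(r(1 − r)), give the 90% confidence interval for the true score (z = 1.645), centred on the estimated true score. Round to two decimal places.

[70.49, 82.29]

SD = √64 = 8.000
T̂ = 0.722(75) + 0.278(80) ≈ 76.390
SE_est = SD * √(r(1 − r)) = 8.000 * √0.201 ≈ 8.000 * 0.448 ≈ 3.584
90% CI: 76.390 ± 5.896 ≈ (70.494, 82.286)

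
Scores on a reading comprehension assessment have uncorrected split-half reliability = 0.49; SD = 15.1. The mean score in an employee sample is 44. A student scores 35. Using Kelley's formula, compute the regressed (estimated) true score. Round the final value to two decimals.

Full-length reliability (Spearman-Brown) = 2(0.49)/(1+0.49) ≃ 0.6577
T̂ = r·X + (1 − r)·M = 0.6577×35 + 0.3423×44 ≃ 23.0201 + 15.0604 ≃ 38.0805

38.08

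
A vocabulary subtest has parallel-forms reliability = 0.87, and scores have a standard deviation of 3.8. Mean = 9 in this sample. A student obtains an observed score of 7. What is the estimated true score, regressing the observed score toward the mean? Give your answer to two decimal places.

7.26

Estimated true score = 0.87000·7 + (1 − 0.87000)·9 ≈ 7.26000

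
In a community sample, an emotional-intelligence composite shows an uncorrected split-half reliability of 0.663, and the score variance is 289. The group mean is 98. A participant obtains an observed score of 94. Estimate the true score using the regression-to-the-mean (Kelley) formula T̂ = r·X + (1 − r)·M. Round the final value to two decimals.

Spearman-Brown: r = 2(0.663) / (1 + 0.663) = 1.326 / 1.663 ≈ 0.797
T̂ = r·X + (1 − r)·M = 0.797*94 + 0.203*98 ≈ 74.951 + 19.859 ≈ 94.811

94.81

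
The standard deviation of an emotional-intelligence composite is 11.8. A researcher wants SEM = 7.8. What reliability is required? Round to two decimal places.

0.56

r = 1 − (SEM / SD)² = 1 − (7.80000 / 11.8)² ≈ 1 − 0.43694 ≈ 0.56306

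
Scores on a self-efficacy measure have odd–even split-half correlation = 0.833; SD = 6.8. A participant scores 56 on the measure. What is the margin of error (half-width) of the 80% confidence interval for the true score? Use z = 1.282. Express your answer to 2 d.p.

2.63

Full-length reliability (Spearman-Brown) = 2(0.833)/(1+0.833) ≈ 0.9089
SEM = 6.8000 · √(1 − 0.9089) = 6.8000 · √0.0911 ≈ 6.8000 · 0.3018 ≈ 2.0525
1.282 · SEM ≈ 2.6313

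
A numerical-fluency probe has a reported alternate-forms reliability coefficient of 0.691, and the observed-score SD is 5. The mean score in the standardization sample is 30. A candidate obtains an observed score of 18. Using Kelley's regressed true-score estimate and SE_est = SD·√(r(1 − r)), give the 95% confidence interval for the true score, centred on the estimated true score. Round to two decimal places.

T̂ = 0.691(18) + 0.309(30) ≈ 21.708
SE_est = 5.000·√[r(1 − r)] ≈ 2.310
95% CI: 21.708 ± 4.528 ≈ (17.180, 26.236)

[17.18, 26.24]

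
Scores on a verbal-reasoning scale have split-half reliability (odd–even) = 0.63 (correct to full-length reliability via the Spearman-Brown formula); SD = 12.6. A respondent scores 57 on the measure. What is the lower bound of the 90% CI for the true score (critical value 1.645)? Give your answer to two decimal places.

47.12

Full-length reliability (Spearman-Brown) = 2(0.63)/(1+0.63) ≈ 0.7730
SEM = 12.6000 · √(1 − 0.7730) = 12.6000 · √0.2270 ≈ 12.6000 · 0.4764 ≈ 6.0031
Half-width = 1.645·6.0031 ≈ 9.8751
Lower bound: 57 − 9.8751 = 47.1249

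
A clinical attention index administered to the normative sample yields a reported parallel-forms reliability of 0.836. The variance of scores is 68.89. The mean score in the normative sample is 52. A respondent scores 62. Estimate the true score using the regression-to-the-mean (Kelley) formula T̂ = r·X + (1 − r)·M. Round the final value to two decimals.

60.36

T̂ = r·X + (1 − r)·M = 0.836*62 + 0.164*52 = 51.832 + 8.528 ≈ 60.360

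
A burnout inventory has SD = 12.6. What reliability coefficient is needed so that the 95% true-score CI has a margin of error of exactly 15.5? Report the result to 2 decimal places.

SEM needed = half-width / z = 15.5/1.96 ≈ 7.9082
r = 1 − (SEM / SD)² = 1 − (7.9082 / 12.6)² ≈ 1 − 0.3939 ≈ 0.6061

0.61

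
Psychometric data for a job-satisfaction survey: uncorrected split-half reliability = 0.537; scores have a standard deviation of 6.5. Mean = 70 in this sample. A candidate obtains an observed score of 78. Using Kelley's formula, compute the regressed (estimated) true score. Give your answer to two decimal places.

75.59

r_full = 2·0.537 / (1 + 0.537) ≈ 0.6988
T̂ = 0.6988(78) + 0.3012(70) ≈ 75.5901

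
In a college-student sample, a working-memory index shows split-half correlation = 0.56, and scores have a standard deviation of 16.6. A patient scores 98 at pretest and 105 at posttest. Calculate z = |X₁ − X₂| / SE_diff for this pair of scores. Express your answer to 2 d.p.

Full-length reliability (Spearman-Brown) = 2(0.56)/(1+0.56) ≈ 0.718
SEM = 16.600×√(1 − 0.718) ≈ 8.816
SE_diff = √2 × SEM ≈ 12.468
z = 7 / 12.468 ≈ 0.561

0.56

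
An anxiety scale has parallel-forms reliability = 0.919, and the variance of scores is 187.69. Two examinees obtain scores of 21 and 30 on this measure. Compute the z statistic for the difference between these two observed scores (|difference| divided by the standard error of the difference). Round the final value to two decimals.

1.63

SD = √187.69 = 13.7000
SEM = 13.7000*√(1 − 0.9190) ≈ 3.8991
SE_diff = √2 * SEM ≈ 5.5141
z = 9 / 5.5141 ≈ 1.6322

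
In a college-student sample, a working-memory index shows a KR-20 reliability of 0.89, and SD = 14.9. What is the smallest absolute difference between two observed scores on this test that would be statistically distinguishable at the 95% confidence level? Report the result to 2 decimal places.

13.70

SEM = 14.90000 · √(1 − 0.89000) = 14.90000 · √0.11000 ≈ 14.90000 · 0.33166 ≈ 4.94177
Standard error of the difference = 4.94177·√2 ≈ 6.98872
Smallest detectable difference = 1.96·6.98872 ≈ 13.69789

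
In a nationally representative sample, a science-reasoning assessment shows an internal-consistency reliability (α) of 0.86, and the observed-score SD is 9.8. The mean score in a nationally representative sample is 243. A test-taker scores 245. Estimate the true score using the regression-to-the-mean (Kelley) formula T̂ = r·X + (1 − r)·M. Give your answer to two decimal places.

244.72

Estimated true score = 0.86000×245 + (1 − 0.86000)×243 ≈ 244.72000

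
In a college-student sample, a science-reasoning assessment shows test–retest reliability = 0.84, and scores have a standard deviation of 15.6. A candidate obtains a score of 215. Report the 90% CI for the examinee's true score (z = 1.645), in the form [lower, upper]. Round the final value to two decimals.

SEM = 15.60000 · √(1 − 0.84000) = 15.60000 · √0.16000 ≈ 15.60000 · 0.40000 ≈ 6.24000
Half-width = 1.645·6.24000 ≈ 10.26480
CI = 215 ± 10.26480 → [204.73520, 225.26480]

[204.74, 225.26]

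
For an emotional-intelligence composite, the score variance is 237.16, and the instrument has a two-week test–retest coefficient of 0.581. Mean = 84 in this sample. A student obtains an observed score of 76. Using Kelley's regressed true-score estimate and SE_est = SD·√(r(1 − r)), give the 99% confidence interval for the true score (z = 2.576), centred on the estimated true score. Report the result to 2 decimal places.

SD = √237.16 ≈ 15.40000
T̂ = 0.58100(76) + 0.41900(84) ≈ 79.35200
SE_est = 15.40000·√[r(1 − r)] ≈ 7.59829
CI = 79.35200 ± 2.576 * 7.59829 → [59.77881, 98.92519]

[59.78, 98.93]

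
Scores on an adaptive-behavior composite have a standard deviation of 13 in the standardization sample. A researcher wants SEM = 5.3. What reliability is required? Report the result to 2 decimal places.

0.83

r = 1 − (SEM / SD)² = 1 − (5.300 / 13)² ≈ 1 − 0.166 ≈ 0.834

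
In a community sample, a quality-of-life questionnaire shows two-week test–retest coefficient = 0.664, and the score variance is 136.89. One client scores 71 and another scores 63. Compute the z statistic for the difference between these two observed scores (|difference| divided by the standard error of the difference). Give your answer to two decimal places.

SD = √136.89 = 11.7000
SEM = 11.7000×√(1 − 0.6640) ≈ 6.7820
SE_diff = SEM × √2 ≈ 6.7820 × 1.4142 ≈ 9.5911
z = 8 / 9.5911 ≈ 0.8341

0.83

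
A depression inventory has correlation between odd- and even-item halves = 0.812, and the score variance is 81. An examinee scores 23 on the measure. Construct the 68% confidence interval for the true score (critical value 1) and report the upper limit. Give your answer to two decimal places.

25.90

SD = √81 = 9.000
Spearman-Brown: r = 2(0.812) / (1 + 0.812) = 1.624 / 1.812 ≃ 0.896
SEM = 9.000 · √(1 − 0.896) = 9.000 · √0.104 ≃ 9.000 · 0.322 ≃ 2.899
Margin = 1 · 2.899 ≃ 2.899
Upper limit = 23 + 2.899 ≃ 25.899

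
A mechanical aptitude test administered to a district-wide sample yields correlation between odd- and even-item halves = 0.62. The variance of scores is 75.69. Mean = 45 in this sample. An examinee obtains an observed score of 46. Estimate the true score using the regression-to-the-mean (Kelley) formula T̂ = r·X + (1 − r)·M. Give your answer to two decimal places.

45.77

r_full = 2·0.62 / (1 + 0.62) ≈ 0.7654
T̂ = r·X + (1 − r)·M = 0.7654*46 + 0.2346*45 ≈ 35.2099 + 10.5556 ≈ 45.7654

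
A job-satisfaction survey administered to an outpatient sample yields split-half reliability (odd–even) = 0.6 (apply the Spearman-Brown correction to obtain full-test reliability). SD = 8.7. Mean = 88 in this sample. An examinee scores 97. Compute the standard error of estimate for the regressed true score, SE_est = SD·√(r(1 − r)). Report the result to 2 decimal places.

3.77

r_full = 2·0.6 / (1 + 0.6) ≈ 0.7500
SE_est = 8.7000*√(0.7500*0.2500) ≈ 3.7672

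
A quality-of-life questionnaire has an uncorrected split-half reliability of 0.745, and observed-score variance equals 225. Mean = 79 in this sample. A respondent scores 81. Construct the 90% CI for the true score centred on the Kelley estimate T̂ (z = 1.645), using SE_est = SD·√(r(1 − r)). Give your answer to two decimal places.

[71.99, 89.42]

SD = √225 ≈ 15.00000
Full-length reliability (Spearman-Brown) = 2(0.745)/(1+0.745) ≈ 0.85387
T̂ = 0.85387(81) + 0.14613(79) ≈ 80.70774
SE_est = SD × √(r(1 − r)) = 15.00000 × √0.12478 ≈ 15.00000 × 0.35324 ≈ 5.29857
CI = 80.70774 ± 1.645 × 5.29857 → [71.99158, 89.42389]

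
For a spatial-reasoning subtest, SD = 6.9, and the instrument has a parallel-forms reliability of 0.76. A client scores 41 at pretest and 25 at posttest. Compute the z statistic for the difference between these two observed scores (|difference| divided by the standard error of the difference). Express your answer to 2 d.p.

3.35

The standard error of measurement is 6.9000×√(1 − 0.7600) ≃ 6.9000×0.4899 ≃ 3.3803.
SE_diff = √2 × SEM ≃ 4.7805
z = 16 / 4.7805 ≃ 3.3470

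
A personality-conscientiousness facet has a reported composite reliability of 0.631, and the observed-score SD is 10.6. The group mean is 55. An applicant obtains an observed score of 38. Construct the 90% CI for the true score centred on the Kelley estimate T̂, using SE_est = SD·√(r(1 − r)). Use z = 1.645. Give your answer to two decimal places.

Estimated true score = 0.6310·38 + (1 − 0.6310)·55 ≃ 44.2730
SE_est = SD · √(r(1 − r)) = 10.6000 · √0.2328 ≃ 10.6000 · 0.4825 ≃ 5.1149
CI = 44.2730 ± 1.645 · 5.1149 → [35.8591, 52.6869]

[35.86, 52.69]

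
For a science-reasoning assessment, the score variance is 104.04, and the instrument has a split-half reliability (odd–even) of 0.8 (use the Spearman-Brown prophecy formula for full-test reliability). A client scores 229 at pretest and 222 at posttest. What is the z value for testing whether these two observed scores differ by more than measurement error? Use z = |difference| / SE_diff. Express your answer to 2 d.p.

1.46

SD = √104.04 ≈ 10.20000
Spearman-Brown: r = 2(0.8) / (1 + 0.8) = 1.60000 / 1.80000 ≈ 0.88889
The standard error of measurement is 10.20000*√(1 − 0.88889) ≈ 10.20000*0.33333 ≈ 3.40000.
Standard error of the difference = 3.40000·√2 ≈ 4.80833
z = |229 − 222| / 4.80833 = 7 / 4.80833 ≈ 1.45581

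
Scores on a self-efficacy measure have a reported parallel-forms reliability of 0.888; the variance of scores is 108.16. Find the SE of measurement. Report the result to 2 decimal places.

SD = √108.16 = 10.40000
SEM = 10.40000 * √(1 − 0.88800) = 10.40000 * √0.11200 ≈ 10.40000 * 0.33466 ≈ 3.48051

3.48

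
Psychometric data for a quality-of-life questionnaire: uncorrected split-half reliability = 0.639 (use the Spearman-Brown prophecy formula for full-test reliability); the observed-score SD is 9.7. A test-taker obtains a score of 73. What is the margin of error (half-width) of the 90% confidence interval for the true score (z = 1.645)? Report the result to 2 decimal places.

Full-length reliability (Spearman-Brown) = 2(0.639)/(1+0.639) ≃ 0.780
SEM = 9.700 × √(1 − 0.780) = 9.700 × √0.220 ≃ 9.700 × 0.469 ≃ 4.552
1.645 × SEM ≃ 7.489

7.49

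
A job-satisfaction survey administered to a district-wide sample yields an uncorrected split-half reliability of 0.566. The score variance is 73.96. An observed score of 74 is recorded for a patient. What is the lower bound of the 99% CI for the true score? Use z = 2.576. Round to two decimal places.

SD = √73.96 ≃ 8.600
Full-length reliability (Spearman-Brown) = 2(0.566)/(1+0.566) ≃ 0.723
SEM = 8.600·√(1 − 0.723) ≃ 4.527
2.576 · SEM ≃ 11.663
Lower limit = 74 − 11.663 ≃ 62.337

62.34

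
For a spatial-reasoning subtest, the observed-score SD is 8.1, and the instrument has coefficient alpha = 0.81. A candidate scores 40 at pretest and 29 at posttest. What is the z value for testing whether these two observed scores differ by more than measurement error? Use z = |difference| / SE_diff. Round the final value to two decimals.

SEM = 8.1000 · √(1 − 0.8100) = 8.1000 · √0.1900 ≈ 8.1000 · 0.4359 ≈ 3.5307
SE_diff = SEM · √2 ≈ 3.5307 · 1.4142 ≈ 4.9932
z = 11 / 4.9932 ≈ 2.2030

2.20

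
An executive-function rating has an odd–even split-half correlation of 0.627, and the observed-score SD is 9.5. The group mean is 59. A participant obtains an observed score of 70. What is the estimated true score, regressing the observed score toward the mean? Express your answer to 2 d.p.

67.48

Full-length reliability (Spearman-Brown) = 2(0.627)/(1+0.627) ≈ 0.77074
Estimated true score = 0.77074*70 + (1 − 0.77074)*59 ≈ 67.47818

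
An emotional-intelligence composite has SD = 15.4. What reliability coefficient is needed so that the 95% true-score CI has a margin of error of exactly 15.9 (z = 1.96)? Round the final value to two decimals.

0.72

Required SEM = 15.9 / 1.96 ≈ 8.1122
r = 1 − (SEM / SD)² = 1 − (8.1122 / 15.4)² ≈ 1 − 0.2775 ≈ 0.7225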